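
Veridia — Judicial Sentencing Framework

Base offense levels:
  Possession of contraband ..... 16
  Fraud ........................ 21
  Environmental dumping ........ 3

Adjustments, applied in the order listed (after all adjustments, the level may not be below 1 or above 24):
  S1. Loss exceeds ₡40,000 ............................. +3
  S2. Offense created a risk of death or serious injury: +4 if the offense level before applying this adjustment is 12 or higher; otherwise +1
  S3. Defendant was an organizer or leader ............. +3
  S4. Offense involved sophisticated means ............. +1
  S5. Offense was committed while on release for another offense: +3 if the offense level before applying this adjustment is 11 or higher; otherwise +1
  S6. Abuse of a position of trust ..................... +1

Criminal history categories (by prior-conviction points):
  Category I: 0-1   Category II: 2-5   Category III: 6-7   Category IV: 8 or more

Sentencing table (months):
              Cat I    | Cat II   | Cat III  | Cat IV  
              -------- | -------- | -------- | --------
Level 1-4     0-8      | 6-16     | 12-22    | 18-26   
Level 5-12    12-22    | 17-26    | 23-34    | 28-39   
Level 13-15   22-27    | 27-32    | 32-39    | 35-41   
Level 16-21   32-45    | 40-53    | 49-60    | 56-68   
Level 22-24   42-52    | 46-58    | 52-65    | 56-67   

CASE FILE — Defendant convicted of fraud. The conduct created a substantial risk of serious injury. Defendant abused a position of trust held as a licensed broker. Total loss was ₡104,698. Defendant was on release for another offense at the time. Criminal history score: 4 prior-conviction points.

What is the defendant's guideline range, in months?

Base offense level for fraud: 21.
S1 applies: 21 + 3 = 24.
S2 applies (level before this adjustment is 24 ≥ 12, so +4): 24 + 4 = 28.
S3 does not apply.
S4 does not apply.
S5 applies (level before this adjustment is 28 ≥ 11, so +3): 28 + 3 = 31.
S6 applies: 31 + 1 = 32.
Level 32 exceeds the maximum of 24; capped at 24.
Final offense level: 24.
Criminal history: 4 prior points → Category II (2-5).
Level 24 falls in the 22-24 band.
Grid: Level 22-24 × Category II = 46-58 months.

46-58 months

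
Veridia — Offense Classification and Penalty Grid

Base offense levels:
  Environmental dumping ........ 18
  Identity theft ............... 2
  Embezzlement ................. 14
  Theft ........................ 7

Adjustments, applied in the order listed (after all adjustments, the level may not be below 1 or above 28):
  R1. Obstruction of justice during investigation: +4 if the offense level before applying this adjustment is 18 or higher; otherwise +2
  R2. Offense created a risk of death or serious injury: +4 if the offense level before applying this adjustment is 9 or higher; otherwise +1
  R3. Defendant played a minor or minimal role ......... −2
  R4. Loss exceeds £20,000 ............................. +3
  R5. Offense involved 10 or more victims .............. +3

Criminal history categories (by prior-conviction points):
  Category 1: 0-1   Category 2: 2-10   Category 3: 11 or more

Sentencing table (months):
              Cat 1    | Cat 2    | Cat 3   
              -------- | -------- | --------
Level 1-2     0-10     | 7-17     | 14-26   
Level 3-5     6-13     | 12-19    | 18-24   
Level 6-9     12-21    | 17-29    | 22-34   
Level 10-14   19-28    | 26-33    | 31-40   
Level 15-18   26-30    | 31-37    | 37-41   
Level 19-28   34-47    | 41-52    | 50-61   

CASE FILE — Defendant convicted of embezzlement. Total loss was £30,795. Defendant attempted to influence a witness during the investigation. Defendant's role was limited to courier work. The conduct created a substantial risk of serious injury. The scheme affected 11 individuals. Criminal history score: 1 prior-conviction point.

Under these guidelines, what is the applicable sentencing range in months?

34-47 months

Base offense level for embezzlement: 14.
R1 applies (level before this adjustment is 14 < 18, so +2): 14 + 2 = 16.
R2 applies (level before this adjustment is 16 ≥ 9, so +4): 16 + 4 = 20.
R3 applies: 20 − 2 = 18.
R4 applies: 18 + 3 = 21.
R5 applies: 21 + 3 = 24.
Final offense level: 24.
Criminal history: 1 prior point → Category 1 (0-1).
Level 24 falls in the 19-28 band.
Grid: Level 19-28 × Category 1 = 34-47 months.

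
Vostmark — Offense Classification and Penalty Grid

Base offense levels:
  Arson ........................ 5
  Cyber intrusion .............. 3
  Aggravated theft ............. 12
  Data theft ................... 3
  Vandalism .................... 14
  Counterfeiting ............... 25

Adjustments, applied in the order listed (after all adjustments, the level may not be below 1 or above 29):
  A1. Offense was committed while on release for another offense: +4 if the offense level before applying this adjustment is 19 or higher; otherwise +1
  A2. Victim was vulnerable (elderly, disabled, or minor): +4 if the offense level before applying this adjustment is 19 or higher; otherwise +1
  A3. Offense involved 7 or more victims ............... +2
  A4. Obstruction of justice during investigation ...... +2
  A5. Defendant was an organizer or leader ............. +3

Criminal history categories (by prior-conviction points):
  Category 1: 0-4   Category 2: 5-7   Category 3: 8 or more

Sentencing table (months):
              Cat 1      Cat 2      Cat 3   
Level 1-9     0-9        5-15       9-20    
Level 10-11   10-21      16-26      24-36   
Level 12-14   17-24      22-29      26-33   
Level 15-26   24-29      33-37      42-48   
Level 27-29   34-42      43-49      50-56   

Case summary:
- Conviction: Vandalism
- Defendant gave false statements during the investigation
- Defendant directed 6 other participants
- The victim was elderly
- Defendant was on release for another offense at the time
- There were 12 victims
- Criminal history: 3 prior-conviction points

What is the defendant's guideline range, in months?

Base offense level for vandalism: 14.
A1 applies (level before this adjustment is 14 < 19, so +1): 14 + 1 = 15.
A2 applies (level before this adjustment is 15 < 19, so +1): 15 + 1 = 16.
A3 applies: 16 + 2 = 18.
A4 applies: 18 + 2 = 20.
A5 applies: 20 + 3 = 23.
Final offense level: 23.
Criminal history: 3 prior points → Category 1 (0-4).
Level 23 falls in the 15-26 band.
Grid: Level 15-26 × Category 1 = 24-29 months.

24-29 months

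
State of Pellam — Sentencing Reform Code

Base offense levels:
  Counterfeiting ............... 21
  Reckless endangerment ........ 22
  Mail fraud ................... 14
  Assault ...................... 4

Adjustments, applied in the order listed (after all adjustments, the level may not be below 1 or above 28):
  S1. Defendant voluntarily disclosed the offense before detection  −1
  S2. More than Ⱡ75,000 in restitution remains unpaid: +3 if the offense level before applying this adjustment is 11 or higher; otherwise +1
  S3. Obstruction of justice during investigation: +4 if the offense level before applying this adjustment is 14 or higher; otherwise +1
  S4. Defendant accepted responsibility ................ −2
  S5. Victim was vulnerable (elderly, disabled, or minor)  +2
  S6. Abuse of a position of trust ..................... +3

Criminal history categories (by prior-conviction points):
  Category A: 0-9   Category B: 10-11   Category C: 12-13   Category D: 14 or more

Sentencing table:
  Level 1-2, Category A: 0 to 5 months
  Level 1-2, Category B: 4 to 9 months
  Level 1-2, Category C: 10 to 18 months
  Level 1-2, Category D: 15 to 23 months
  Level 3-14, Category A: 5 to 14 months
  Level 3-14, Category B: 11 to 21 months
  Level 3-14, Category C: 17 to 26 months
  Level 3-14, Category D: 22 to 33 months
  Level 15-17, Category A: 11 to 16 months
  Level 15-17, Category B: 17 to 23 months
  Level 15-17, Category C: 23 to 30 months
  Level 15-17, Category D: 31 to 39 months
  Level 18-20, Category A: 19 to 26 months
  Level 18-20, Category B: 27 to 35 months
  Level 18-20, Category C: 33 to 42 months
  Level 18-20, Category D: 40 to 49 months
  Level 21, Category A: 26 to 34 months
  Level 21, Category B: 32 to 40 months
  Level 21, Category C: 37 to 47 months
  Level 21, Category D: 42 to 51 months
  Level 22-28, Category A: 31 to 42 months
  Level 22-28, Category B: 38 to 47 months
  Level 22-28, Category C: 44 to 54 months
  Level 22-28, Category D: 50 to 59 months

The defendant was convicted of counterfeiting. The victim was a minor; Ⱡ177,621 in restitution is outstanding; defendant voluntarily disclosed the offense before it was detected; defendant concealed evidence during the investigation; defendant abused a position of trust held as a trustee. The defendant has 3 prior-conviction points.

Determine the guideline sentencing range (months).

Base offense level for counterfeiting: 21.
S1 applies: 21 − 1 = 20.
S2 applies (level before this adjustment is 20 ≥ 11, so +3): 20 + 3 = 23.
S3 applies (level before this adjustment is 23 ≥ 14, so +4): 23 + 4 = 27.
S4 does not apply.
S5 applies: 27 + 2 = 29.
S6 applies: 29 + 3 = 32.
Level 32 exceeds the maximum of 28; capped at 28.
Final offense level: 28.
Criminal history: 3 prior points → Category A (0-9).
Level 28 falls in the 22-28 band.
Grid: Level 22-28 × Category A = 31-42 months.

31-42 months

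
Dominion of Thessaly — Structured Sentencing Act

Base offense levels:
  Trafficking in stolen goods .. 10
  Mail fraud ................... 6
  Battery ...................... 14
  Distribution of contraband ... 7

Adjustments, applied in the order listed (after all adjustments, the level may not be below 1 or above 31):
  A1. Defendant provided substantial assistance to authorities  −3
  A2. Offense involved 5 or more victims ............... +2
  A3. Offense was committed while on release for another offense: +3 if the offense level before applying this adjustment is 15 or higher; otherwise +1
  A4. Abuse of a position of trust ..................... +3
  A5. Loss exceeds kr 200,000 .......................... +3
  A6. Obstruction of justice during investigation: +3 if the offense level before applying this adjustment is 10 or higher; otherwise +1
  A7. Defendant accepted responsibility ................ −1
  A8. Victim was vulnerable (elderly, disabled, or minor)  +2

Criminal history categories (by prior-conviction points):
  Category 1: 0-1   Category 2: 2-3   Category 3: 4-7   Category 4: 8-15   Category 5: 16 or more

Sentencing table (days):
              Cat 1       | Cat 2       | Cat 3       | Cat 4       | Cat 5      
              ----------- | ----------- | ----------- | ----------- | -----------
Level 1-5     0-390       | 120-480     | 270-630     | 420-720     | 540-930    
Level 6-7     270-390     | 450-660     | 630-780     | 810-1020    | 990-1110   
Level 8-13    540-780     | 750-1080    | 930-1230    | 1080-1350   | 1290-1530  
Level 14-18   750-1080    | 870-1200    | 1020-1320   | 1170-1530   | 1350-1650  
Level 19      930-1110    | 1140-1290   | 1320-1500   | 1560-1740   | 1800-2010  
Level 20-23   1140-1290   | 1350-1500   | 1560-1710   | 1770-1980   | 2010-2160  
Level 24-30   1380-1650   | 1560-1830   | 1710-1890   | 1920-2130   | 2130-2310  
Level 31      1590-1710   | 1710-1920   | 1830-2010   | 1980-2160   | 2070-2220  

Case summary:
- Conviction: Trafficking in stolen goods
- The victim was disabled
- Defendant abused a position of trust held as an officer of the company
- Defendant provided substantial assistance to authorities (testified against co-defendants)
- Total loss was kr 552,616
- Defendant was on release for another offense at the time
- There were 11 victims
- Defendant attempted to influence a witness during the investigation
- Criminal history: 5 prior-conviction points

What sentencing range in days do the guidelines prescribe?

1560-1710 days

Base offense level for trafficking in stolen goods: 10.
A1 applies: 10 − 3 = 7.
A2 applies: 7 + 2 = 9.
A3 applies (level before this adjustment is 9 < 15, so +1): 9 + 1 = 10.
A4 applies: 10 + 3 = 13.
A5 applies: 13 + 3 = 16.
A6 applies (level before this adjustment is 16 ≥ 10, so +3): 16 + 3 = 19.
A7 does not apply.
A8 applies: 19 + 2 = 21.
Final offense level: 21.
Criminal history: 5 prior points → Category 3 (4-7).
Level 21 falls in the 20-23 band.
Grid: Level 20-23 × Category 3 = 1560-1710 days.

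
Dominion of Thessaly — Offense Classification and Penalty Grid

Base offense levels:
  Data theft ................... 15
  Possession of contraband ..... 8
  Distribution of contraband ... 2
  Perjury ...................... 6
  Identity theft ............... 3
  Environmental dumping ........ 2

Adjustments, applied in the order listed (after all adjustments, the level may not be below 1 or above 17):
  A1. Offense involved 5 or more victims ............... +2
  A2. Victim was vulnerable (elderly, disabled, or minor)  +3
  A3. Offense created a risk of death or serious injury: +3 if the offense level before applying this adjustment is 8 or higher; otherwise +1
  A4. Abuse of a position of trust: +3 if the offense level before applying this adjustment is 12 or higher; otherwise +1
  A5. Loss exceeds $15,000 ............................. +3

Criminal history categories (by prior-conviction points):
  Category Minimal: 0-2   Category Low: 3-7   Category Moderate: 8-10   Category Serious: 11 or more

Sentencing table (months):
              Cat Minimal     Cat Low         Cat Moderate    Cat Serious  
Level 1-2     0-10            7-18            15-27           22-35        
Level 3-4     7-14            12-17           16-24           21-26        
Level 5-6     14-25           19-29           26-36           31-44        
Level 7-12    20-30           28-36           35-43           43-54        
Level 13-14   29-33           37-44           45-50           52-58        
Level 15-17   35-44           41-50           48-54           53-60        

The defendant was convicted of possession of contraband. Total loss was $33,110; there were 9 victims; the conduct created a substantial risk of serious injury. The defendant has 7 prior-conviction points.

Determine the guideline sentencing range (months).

41-50 months

Base offense level for possession of contraband: 8.
A1 applies: 8 + 2 = 10.
A2 does not apply.
A3 applies (level before this adjustment is 10 ≥ 8, so +3): 10 + 3 = 13.
A5 applies: 13 + 3 = 16.
Final offense level: 16.
Criminal history: 7 prior points → Category Low (3-7).
Level 16 falls in the 15-17 band.
Grid: Level 15-17 × Category Low = 41-50 months.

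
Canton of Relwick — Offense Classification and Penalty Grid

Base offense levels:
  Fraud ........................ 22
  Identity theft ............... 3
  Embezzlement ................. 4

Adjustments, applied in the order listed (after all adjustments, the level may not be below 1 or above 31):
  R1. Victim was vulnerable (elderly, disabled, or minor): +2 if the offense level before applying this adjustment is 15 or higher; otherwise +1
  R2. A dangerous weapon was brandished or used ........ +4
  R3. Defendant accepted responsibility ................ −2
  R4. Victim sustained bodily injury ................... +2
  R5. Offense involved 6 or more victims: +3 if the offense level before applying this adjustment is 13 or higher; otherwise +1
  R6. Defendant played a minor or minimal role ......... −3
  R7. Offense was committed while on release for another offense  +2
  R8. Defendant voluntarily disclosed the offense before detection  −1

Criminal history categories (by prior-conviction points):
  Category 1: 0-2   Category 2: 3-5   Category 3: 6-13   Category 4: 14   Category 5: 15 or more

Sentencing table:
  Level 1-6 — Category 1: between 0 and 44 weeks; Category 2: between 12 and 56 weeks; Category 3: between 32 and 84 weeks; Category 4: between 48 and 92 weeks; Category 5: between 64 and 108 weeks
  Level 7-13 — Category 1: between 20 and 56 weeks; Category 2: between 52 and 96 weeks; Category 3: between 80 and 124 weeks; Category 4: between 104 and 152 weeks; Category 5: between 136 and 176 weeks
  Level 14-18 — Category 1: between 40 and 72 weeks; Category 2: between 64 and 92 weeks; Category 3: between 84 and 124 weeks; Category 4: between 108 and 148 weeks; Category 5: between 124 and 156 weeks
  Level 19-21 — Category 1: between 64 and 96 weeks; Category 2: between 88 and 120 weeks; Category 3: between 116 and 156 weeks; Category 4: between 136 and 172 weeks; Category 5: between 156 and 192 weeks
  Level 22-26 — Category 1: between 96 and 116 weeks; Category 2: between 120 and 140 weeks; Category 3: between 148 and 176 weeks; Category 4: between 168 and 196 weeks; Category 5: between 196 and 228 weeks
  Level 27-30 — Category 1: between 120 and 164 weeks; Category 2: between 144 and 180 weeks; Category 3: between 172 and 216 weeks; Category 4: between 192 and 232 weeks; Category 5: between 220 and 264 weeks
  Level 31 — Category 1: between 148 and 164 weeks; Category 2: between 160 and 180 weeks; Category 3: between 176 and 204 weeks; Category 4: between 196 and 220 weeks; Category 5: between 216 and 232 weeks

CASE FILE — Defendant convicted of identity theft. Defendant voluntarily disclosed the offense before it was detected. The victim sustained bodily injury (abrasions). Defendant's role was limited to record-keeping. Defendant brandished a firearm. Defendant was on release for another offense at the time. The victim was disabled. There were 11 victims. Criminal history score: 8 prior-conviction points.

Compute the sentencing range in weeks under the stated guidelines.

80-124 weeks

Base offense level for identity theft: 3.
R1 applies (level before this adjustment is 3 < 15, so +1): 3 + 1 = 4.
R2 applies: 4 + 4 = 8.
R4 applies: 8 + 2 = 10.
R5 applies (level before this adjustment is 10 < 13, so +1): 10 + 1 = 11.
R6 applies: 11 − 3 = 8.
R7 applies: 8 + 2 = 10.
R8 applies: 10 − 1 = 9.
Final offense level: 9.
Criminal history: 8 prior points → Category 3 (6-13).
Level 9 falls in the 7-13 band.
Grid: Level 7-13 × Category 3 = 80-124 weeks.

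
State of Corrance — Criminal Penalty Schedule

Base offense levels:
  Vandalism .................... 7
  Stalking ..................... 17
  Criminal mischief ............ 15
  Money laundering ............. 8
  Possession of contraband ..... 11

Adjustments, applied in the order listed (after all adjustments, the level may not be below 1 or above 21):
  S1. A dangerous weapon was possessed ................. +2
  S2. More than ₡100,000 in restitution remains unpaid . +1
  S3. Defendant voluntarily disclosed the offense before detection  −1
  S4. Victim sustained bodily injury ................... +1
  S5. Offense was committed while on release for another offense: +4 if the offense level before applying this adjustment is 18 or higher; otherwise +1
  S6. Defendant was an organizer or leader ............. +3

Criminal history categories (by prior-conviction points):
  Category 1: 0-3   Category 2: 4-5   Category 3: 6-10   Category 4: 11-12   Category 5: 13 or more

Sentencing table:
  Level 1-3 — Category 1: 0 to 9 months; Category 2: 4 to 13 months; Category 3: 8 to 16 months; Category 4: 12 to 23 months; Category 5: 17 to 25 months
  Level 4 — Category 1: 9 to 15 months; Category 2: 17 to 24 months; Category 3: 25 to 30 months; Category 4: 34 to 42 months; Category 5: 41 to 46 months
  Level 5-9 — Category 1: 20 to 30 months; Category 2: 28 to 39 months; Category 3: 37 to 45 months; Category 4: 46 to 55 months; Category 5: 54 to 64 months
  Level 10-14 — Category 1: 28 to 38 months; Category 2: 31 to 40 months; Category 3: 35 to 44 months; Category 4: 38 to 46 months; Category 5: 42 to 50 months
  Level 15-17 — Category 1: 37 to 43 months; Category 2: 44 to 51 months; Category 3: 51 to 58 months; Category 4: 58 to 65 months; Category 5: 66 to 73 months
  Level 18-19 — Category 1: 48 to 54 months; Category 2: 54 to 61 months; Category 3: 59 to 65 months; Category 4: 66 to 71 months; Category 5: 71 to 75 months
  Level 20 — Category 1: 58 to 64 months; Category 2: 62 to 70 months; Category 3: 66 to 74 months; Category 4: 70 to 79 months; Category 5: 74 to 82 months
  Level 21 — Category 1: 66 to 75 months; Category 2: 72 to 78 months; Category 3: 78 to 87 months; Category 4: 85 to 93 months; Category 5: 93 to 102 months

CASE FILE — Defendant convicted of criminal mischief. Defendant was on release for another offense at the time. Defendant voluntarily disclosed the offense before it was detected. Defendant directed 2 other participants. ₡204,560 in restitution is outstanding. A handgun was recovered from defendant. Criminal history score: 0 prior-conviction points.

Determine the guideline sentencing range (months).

66-75 months

Base offense level for criminal mischief: 15.
S1 applies: 15 + 2 = 17.
S2 applies: 17 + 1 = 18.
S3 applies: 18 − 1 = 17.
S4 does not apply.
S5 applies (level before this adjustment is 17 < 18, so +1): 17 + 1 = 18.
S6 applies: 18 + 3 = 21.
Final offense level: 21.
Criminal history: 0 prior points → Category 1 (0-3).
Level 21 falls in the 21 band.
Grid: Level 21 × Category 1 = 66-75 months.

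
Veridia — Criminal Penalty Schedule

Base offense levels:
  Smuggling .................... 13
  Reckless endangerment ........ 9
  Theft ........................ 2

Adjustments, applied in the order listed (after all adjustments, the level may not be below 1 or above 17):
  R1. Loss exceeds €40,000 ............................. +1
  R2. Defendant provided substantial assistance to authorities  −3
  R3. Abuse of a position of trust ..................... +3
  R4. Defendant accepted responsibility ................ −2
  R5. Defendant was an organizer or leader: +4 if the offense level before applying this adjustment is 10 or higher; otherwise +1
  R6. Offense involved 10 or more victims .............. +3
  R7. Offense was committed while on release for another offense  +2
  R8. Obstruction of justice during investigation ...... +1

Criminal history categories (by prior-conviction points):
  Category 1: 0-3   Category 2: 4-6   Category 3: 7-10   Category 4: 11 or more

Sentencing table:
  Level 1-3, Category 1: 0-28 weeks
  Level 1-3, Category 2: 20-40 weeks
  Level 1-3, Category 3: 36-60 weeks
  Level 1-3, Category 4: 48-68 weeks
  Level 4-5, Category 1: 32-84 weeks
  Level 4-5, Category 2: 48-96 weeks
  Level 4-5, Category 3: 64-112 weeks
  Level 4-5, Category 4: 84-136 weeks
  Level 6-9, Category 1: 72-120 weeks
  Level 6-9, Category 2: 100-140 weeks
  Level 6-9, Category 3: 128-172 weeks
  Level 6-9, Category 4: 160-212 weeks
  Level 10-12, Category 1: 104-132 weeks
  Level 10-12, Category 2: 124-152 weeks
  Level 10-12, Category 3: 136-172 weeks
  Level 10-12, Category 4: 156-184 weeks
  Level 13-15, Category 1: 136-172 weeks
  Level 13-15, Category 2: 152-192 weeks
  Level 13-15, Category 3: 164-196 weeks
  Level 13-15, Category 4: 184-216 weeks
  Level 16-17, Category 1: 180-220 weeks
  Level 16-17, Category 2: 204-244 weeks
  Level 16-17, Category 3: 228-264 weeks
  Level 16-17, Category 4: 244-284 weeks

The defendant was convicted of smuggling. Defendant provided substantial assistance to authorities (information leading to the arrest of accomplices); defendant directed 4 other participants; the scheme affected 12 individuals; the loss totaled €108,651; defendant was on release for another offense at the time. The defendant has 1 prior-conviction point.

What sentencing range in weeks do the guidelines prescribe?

180-220 weeks

Base offense level for smuggling: 13.
R1 applies: 13 + 1 = 14.
R2 applies: 14 − 3 = 11.
R4 does not apply.
R5 applies (level before this adjustment is 11 ≥ 10, so +4): 11 + 4 = 15.
R6 applies: 15 + 3 = 18.
R7 applies: 18 + 2 = 20.
Level 20 exceeds the maximum of 17; capped at 17.
Final offense level: 17.
Criminal history: 1 prior point → Category 1 (0-3).
Level 17 falls in the 16-17 band.
Grid: Level 16-17 × Category 1 = 180-220 weeks.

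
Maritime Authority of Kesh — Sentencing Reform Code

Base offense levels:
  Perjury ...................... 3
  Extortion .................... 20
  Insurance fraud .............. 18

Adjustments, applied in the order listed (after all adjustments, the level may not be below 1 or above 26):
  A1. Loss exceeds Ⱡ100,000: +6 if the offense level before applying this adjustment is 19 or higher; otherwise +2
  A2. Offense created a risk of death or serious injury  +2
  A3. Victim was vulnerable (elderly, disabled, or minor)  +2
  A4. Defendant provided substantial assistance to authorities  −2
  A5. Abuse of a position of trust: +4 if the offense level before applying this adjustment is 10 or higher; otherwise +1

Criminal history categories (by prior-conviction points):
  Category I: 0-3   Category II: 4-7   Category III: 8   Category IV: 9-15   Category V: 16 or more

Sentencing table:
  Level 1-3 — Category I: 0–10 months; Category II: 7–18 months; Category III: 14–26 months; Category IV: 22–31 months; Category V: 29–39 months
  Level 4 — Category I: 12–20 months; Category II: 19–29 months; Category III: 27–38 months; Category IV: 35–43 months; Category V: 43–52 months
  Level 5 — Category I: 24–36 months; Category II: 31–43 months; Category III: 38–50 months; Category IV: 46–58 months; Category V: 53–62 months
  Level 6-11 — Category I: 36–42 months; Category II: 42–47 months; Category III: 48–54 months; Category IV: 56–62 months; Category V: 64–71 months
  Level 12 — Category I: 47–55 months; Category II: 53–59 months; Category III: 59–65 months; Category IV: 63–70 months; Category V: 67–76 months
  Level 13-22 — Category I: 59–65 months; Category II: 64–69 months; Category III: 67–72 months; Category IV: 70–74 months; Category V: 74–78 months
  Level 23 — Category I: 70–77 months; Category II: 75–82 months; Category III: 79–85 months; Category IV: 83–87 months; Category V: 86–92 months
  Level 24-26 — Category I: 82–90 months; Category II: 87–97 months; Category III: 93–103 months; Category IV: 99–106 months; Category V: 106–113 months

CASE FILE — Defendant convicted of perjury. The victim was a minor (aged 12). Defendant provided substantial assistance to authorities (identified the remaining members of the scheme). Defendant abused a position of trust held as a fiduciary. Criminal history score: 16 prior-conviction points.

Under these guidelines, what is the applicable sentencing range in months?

43-52 months

Base offense level for perjury: 3.
A1 does not apply.
A3 applies: 3 + 2 = 5.
A4 applies: 5 − 2 = 3.
A5 applies (level before this adjustment is 3 < 10, so +1): 3 + 1 = 4.
Final offense level: 4.
Criminal history: 16 prior points → Category V (16+).
Level 4 falls in the 4 band.
Grid: Level 4 × Category V = 43-52 months.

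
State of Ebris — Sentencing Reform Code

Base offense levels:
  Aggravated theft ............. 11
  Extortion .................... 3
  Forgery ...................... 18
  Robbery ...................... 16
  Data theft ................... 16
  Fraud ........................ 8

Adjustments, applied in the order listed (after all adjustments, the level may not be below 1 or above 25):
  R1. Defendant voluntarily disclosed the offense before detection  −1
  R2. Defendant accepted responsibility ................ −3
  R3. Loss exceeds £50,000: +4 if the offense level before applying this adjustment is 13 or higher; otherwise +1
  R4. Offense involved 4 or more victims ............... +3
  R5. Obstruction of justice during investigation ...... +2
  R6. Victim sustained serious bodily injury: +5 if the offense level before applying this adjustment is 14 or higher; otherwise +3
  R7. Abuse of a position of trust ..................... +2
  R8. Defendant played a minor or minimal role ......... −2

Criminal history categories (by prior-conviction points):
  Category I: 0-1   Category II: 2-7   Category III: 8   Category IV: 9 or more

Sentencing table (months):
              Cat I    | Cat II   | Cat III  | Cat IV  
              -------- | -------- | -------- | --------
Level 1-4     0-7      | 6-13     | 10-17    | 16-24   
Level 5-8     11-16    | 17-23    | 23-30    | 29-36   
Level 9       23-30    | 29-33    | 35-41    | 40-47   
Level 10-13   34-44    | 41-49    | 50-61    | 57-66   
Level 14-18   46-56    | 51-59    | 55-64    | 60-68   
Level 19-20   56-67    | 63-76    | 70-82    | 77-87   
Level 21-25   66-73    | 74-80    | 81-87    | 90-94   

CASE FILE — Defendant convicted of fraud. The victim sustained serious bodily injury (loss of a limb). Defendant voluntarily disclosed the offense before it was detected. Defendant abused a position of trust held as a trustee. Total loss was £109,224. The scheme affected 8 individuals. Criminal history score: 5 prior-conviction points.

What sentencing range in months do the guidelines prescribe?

Base offense level for fraud: 8.
R1 applies: 8 − 1 = 7.
R2 does not apply.
R3 applies (level before this adjustment is 7 < 13, so +1): 7 + 1 = 8.
R4 applies: 8 + 3 = 11.
R6 applies (level before this adjustment is 11 < 14, so +3): 11 + 3 = 14.
R7 applies: 14 + 2 = 16.
R8 does not apply.
Final offense level: 16.
Criminal history: 5 prior points → Category II (2-7).
Level 16 falls in the 14-18 band.
Grid: Level 14-18 × Category II = 51-59 months.

51-59 months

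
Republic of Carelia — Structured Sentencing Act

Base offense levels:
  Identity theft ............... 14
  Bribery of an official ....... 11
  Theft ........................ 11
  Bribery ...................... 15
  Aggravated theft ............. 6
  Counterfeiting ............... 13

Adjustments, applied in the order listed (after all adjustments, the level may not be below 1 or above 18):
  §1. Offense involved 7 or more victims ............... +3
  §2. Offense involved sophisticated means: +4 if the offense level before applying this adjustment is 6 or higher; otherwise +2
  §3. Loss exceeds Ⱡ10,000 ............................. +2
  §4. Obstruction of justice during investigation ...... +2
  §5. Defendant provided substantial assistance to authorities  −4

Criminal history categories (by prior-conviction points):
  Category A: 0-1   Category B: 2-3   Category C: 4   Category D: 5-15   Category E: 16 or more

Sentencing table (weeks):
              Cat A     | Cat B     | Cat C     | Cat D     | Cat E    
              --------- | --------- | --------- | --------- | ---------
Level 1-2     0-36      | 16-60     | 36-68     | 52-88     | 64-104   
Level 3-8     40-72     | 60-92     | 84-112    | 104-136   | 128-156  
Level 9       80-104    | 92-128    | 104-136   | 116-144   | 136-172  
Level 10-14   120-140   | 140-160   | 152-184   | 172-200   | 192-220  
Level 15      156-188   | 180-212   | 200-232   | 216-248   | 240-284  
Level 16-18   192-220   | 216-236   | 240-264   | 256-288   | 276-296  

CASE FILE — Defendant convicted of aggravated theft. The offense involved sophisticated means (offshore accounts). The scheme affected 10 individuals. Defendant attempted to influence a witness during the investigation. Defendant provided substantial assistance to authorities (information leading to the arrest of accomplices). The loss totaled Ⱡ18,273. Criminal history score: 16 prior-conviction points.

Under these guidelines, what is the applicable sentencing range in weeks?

192-220 weeks

Base offense level for aggravated theft: 6.
§1 applies: 6 + 3 = 9.
§2 applies (level before this adjustment is 9 ≥ 6, so +4): 9 + 4 = 13.
§3 applies: 13 + 2 = 15.
§4 applies: 15 + 2 = 17.
§5 applies: 17 − 4 = 13.
Final offense level: 13.
Criminal history: 16 prior points → Category E (16+).
Level 13 falls in the 10-14 band.
Grid: Level 10-14 × Category E = 192-220 weeks.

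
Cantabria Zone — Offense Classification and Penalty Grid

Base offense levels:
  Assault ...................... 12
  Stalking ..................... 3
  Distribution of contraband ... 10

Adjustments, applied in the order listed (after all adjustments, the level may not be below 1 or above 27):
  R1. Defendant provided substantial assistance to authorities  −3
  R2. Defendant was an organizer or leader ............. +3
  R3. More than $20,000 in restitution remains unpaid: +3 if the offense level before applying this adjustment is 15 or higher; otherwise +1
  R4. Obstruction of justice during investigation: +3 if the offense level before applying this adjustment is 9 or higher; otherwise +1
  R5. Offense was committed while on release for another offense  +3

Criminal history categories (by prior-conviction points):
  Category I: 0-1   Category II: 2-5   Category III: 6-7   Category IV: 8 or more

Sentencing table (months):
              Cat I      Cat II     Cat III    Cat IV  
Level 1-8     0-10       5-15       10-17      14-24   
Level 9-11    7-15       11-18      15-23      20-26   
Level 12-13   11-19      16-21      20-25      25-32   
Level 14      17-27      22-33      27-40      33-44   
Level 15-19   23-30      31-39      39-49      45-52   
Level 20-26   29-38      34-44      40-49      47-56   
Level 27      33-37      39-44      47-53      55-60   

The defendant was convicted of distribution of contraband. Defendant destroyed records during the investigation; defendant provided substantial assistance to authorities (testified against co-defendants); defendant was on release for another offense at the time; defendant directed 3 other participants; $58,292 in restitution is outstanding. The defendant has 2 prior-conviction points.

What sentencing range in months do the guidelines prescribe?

Base offense level for distribution of contraband: 10.
R1 applies: 10 − 3 = 7.
R2 applies: 7 + 3 = 10.
R3 applies (level before this adjustment is 10 < 15, so +1): 10 + 1 = 11.
R4 applies (level before this adjustment is 11 ≥ 9, so +3): 11 + 3 = 14.
R5 applies: 14 + 3 = 17.
Final offense level: 17.
Criminal history: 2 prior points → Category II (2-5).
Level 17 falls in the 15-19 band.
Grid: Level 15-19 × Category II = 31-39 months.

31-39 months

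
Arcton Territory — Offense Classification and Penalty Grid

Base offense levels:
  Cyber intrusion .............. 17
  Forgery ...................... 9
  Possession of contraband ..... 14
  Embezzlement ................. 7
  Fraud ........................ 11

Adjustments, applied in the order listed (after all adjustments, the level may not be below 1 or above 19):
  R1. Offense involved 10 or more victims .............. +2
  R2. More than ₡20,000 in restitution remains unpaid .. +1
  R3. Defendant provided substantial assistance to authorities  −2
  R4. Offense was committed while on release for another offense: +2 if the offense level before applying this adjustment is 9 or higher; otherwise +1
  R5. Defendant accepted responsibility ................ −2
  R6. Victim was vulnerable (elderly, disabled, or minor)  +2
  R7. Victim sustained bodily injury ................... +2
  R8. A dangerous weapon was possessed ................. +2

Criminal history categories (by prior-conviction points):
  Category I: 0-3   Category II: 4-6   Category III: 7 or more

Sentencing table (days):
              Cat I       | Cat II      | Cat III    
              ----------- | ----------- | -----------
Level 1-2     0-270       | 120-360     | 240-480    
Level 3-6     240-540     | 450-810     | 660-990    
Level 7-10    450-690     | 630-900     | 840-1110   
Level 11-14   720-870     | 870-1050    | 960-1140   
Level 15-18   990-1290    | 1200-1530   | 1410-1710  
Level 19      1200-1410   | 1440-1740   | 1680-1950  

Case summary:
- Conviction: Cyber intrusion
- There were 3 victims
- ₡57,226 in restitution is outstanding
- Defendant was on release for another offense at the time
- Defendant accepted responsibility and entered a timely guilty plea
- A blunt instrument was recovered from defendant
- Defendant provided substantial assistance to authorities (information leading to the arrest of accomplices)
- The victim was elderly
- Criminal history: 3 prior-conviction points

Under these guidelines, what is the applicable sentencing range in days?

Base offense level for cyber intrusion: 17.
R1 does not apply.
R2 applies: 17 + 1 = 18.
R3 applies: 18 − 2 = 16.
R4 applies (level before this adjustment is 16 ≥ 9, so +2): 16 + 2 = 18.
R5 applies: 18 − 2 = 16.
R6 applies: 16 + 2 = 18.
R8 applies: 18 + 2 = 20.
Level 20 exceeds the maximum of 19; capped at 19.
Final offense level: 19.
Criminal history: 3 prior points → Category I (0-3).
Level 19 falls in the 19 band.
Grid: Level 19 × Category I = 1200-1410 days.

1200-1410 days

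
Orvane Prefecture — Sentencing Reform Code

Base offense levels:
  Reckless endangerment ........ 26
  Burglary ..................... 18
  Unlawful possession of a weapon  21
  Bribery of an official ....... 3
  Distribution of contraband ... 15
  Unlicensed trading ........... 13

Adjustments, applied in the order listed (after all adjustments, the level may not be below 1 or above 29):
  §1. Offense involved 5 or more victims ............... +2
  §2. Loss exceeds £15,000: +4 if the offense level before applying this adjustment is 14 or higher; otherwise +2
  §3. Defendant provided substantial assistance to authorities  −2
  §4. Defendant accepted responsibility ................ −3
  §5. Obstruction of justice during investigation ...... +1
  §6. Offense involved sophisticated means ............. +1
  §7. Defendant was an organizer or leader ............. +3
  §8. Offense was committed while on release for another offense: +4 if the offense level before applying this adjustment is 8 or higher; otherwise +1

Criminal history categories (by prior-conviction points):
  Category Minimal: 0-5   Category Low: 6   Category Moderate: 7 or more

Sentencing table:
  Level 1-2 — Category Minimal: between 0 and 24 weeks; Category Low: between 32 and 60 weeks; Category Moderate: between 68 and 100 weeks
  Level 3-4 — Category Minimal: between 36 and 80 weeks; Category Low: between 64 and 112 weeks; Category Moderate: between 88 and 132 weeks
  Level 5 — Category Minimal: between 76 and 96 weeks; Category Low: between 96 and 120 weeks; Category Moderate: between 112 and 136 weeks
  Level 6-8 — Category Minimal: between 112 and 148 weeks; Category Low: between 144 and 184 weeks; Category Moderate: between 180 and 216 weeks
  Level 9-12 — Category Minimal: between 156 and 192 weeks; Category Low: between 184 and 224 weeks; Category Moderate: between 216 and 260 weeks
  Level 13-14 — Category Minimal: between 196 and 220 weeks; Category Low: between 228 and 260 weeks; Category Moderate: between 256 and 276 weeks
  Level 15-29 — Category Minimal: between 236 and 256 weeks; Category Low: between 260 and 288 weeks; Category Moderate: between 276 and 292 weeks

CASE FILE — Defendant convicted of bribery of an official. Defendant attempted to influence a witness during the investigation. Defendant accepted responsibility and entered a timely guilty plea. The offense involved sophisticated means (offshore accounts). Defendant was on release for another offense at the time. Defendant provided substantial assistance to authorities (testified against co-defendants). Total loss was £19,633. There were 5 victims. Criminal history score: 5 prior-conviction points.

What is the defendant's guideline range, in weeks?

Base offense level for bribery of an official: 3.
§1 applies: 3 + 2 = 5.
§2 applies (level before this adjustment is 5 < 14, so +2): 5 + 2 = 7.
§3 applies: 7 − 2 = 5.
§4 applies: 5 − 3 = 2.
§5 applies: 2 + 1 = 3.
§6 applies: 3 + 1 = 4.
§8 applies (level before this adjustment is 4 < 8, so +1): 4 + 1 = 5.
Final offense level: 5.
Criminal history: 5 prior points → Category Minimal (0-5).
Level 5 falls in the 5 band.
Grid: Level 5 × Category Minimal = 76-96 weeks.

76-96 weeks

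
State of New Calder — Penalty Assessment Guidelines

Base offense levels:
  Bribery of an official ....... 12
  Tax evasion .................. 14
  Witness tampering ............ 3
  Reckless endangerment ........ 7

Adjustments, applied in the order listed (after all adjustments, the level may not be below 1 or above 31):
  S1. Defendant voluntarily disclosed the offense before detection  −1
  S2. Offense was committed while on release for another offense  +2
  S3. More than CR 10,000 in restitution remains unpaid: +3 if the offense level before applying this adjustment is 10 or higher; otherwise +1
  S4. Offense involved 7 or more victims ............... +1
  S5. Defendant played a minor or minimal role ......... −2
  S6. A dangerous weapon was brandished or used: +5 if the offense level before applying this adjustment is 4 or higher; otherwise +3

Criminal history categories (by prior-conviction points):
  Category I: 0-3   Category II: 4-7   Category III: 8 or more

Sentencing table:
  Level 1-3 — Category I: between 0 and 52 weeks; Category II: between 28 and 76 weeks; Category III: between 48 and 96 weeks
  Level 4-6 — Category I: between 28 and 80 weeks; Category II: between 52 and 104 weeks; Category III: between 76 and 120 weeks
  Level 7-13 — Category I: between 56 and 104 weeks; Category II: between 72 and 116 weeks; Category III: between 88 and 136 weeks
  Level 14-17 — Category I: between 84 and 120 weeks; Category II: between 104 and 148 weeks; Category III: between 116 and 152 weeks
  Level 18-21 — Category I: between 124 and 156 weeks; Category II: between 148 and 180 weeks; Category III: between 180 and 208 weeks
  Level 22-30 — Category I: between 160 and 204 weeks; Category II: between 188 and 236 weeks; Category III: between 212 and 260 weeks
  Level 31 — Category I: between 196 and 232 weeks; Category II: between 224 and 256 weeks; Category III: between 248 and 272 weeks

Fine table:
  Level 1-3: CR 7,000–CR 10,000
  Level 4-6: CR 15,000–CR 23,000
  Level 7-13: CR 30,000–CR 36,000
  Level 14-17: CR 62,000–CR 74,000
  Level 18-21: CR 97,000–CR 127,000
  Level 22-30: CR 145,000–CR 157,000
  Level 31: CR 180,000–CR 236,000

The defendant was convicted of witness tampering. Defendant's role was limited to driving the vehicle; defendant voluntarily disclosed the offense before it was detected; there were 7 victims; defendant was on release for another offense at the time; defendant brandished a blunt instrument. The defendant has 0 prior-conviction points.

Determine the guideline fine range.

Base offense level for witness tampering: 3.
S1 applies: 3 − 1 = 2.
S2 applies: 2 + 2 = 4.
S3 does not apply.
S4 applies: 4 + 1 = 5.
S5 applies: 5 − 2 = 3.
S6 applies (level before this adjustment is 3 < 4, so +3): 3 + 3 = 6.
Final offense level: 6.
Level 6 falls in the 4-6 band.
Fine table: Level 4-6 → CR 15,000–CR 23,000.

CR 15,000–CR 23,000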